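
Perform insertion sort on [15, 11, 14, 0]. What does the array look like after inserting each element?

First element 15 is already 'sorted'
Insert 11: shifted 1 elements -> [11, 15, 14, 0]
Insert 14: shifted 1 elements -> [11, 14, 15, 0]
Insert 0: shifted 3 elements -> [0, 11, 14, 15]


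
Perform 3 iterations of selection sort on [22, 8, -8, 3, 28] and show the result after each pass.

Pass 1: Select minimum -8 at index 2, swap -> [-8, 8, 22, 3, 28]
Pass 2: Select minimum 3 at index 3, swap -> [-8, 3, 22, 8, 28]
Pass 3: Select minimum 8 at index 3, swap -> [-8, 3, 8, 22, 28]


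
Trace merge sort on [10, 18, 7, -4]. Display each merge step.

Divide and conquer:
  Merge [10] + [18] -> [10, 18]
  Merge [7] + [-4] -> [-4, 7]
  Merge [10, 18] + [-4, 7] -> [-4, 7, 10, 18]


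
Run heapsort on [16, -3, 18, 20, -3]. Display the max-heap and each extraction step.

Build heap: [20, 16, 18, -3, -3]
Extract 20: [18, 16, -3, -3, 20]
Extract 18: [16, -3, -3, 18, 20]
Extract 16: [-3, -3, 16, 18, 20]
Extract -3: [-3, -3, 16, 18, 20]


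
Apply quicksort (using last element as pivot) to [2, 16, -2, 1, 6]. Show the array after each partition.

Partition 1: pivot=6 at index 3 -> [2, -2, 1, 6, 16]
Partition 2: pivot=1 at index 1 -> [-2, 1, 2, 6, 16]


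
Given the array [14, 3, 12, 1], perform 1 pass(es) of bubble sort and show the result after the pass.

After pass 1: [3, 12, 1, 14] (3 swaps)
Total swaps: 3


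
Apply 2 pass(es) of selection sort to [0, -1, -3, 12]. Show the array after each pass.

Pass 1: Select minimum -3 at index 2, swap -> [-3, -1, 0, 12]
Pass 2: Select minimum -1 at index 1, swap -> [-3, -1, 0, 12]


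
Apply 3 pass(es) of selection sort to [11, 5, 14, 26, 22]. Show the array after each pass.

Pass 1: Select minimum 5 at index 1, swap -> [5, 11, 14, 26, 22]
Pass 2: Select minimum 11 at index 1, swap -> [5, 11, 14, 26, 22]
Pass 3: Select minimum 14 at index 2, swap -> [5, 11, 14, 26, 22]


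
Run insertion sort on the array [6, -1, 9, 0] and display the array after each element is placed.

First element 6 is already 'sorted'
Insert -1: shifted 1 elements -> [-1, 6, 9, 0]
Insert 9: shifted 0 elements -> [-1, 6, 9, 0]
Insert 0: shifted 2 elements -> [-1, 0, 6, 9]


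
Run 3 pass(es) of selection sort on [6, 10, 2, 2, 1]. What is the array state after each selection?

Pass 1: Select minimum 1 at index 4, swap -> [1, 10, 2, 2, 6]
Pass 2: Select minimum 2 at index 2, swap -> [1, 2, 10, 2, 6]
Pass 3: Select minimum 2 at index 3, swap -> [1, 2, 2, 10, 6]


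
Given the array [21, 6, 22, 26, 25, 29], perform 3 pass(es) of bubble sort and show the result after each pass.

After pass 1: [6, 21, 22, 25, 26, 29] (2 swaps)
After pass 2: [6, 21, 22, 25, 26, 29] (0 swaps)
After pass 3: [6, 21, 22, 25, 26, 29] (0 swaps)
Total swaps: 2


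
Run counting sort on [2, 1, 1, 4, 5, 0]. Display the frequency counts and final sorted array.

Count array: [1, 2, 1, 0, 1, 1]
(count[i] = number of elements equal to i)
Cumulative count: [1, 3, 4, 4, 5, 6]
Sorted: [0, 1, 1, 2, 4, 5]


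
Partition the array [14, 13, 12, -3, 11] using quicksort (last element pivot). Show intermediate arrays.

Partition 1: pivot=11 at index 1 -> [-3, 11, 12, 14, 13]
Partition 2: pivot=13 at index 3 -> [-3, 11, 12, 13, 14]


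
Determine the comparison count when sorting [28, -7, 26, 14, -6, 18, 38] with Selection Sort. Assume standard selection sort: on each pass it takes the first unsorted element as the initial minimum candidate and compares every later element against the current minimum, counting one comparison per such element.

Pass 1: scan indices 1..6 for the minimum = 6 comparison(s); min is -7, place at index 0 -> [-7, 28, 26, 14, -6, 18, 38]
Pass 2: scan indices 2..6 for the minimum = 5 comparison(s); min is -6, place at index 1 -> [-7, -6, 26, 14, 28, 18, 38]
Pass 3: scan indices 3..6 for the minimum = 4 comparison(s); min is 14, place at index 2 -> [-7, -6, 14, 26, 28, 18, 38]
Pass 4: scan indices 4..6 for the minimum = 3 comparison(s); min is 18, place at index 3 -> [-7, -6, 14, 18, 28, 26, 38]
Pass 5: scan indices 5..6 for the minimum = 2 comparison(s); min is 26, place at index 4 -> [-7, -6, 14, 18, 26, 28, 38]
Pass 6: scan indices 6..6 for the minimum = 1 comparison(s); min is 28, place at index 5 -> [-7, -6, 14, 18, 26, 28, 38]
Selection sort always scans the whole unsorted suffix, so the count is (n-1) + (n-2) + ... + 1 = n(n-1)/2 = 7*6/2 = 21 regardless of the input order.
Total comparisons: 6 + 5 + 4 + 3 + 2 + 1 = 21


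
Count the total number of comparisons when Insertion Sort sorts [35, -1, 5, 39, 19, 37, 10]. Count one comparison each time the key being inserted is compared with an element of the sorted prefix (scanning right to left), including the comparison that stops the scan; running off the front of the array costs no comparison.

Insert -1: 35 > -1 (shift), reached front = 1 comparison(s) -> [-1, 35, 5, 39, 19, 37, 10]
Insert 5: 35 > 5 (shift), -1 <= 5 (stop) = 2 comparison(s) -> [-1, 5, 35, 39, 19, 37, 10]
Insert 39: 35 <= 39 (stop) = 1 comparison(s) -> [-1, 5, 35, 39, 19, 37, 10]
Insert 19: 39 > 19 (shift), 35 > 19 (shift), 5 <= 19 (stop) = 3 comparison(s) -> [-1, 5, 19, 35, 39, 37, 10]
Insert 37: 39 > 37 (shift), 35 <= 37 (stop) = 2 comparison(s) -> [-1, 5, 19, 35, 37, 39, 10]
Insert 10: 39 > 10 (shift), 37 > 10 (shift), 35 > 10 (shift), 19 > 10 (shift), 5 <= 10 (stop) = 5 comparison(s) -> [-1, 5, 10, 19, 35, 37, 39]
Total comparisons: 1 + 2 + 1 + 3 + 2 + 5 = 14


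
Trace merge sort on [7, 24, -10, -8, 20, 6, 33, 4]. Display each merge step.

Divide and conquer:
  Merge [7] + [24] -> [7, 24]
  Merge [-10] + [-8] -> [-10, -8]
  Merge [7, 24] + [-10, -8] -> [-10, -8, 7, 24]
  Merge [20] + [6] -> [6, 20]
  Merge [33] + [4] -> [4, 33]
  Merge [6, 20] + [4, 33] -> [4, 6, 20, 33]
  Merge [-10, -8, 7, 24] + [4, 6, 20, 33] -> [-10, -8, 4, 6, 7, 20, 24, 33]


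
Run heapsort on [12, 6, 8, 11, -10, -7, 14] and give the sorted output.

Build heap: [14, 11, 12, 6, -10, -7, 8]
Extract 14: [12, 11, 8, 6, -10, -7, 14]
Extract 12: [11, 6, 8, -7, -10, 12, 14]
Extract 11: [8, 6, -10, -7, 11, 12, 14]
Extract 8: [6, -7, -10, 8, 11, 12, 14]
Extract 6: [-7, -10, 6, 8, 11, 12, 14]
Extract -7: [-10, -7, 6, 8, 11, 12, 14]


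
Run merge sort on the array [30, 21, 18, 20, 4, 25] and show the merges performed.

Divide and conquer:
  Merge [21] + [18] -> [18, 21]
  Merge [30] + [18, 21] -> [18, 21, 30]
  Merge [4] + [25] -> [4, 25]
  Merge [20] + [4, 25] -> [4, 20, 25]
  Merge [18, 21, 30] + [4, 20, 25] -> [4, 18, 20, 21, 25, 30]


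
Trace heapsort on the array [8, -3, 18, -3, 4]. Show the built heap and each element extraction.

Build heap: [18, 4, 8, -3, -3]
Extract 18: [8, 4, -3, -3, 18]
Extract 8: [4, -3, -3, 8, 18]
Extract 4: [-3, -3, 4, 8, 18]
Extract -3: [-3, -3, 4, 8, 18]


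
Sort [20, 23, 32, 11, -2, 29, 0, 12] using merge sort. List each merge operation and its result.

Divide and conquer:
  Merge [20] + [23] -> [20, 23]
  Merge [32] + [11] -> [11, 32]
  Merge [20, 23] + [11, 32] -> [11, 20, 23, 32]
  Merge [-2] + [29] -> [-2, 29]
  Merge [0] + [12] -> [0, 12]
  Merge [-2, 29] + [0, 12] -> [-2, 0, 12, 29]
  Merge [11, 20, 23, 32] + [-2, 0, 12, 29] -> [-2, 0, 11, 12, 20, 23, 29, 32]


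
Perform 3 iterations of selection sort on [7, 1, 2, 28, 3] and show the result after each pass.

Pass 1: Select minimum 1 at index 1, swap -> [1, 7, 2, 28, 3]
Pass 2: Select minimum 2 at index 2, swap -> [1, 2, 7, 28, 3]
Pass 3: Select minimum 3 at index 4, swap -> [1, 2, 3, 28, 7]


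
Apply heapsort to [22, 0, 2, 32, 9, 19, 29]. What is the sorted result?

Build heap: [32, 22, 29, 0, 9, 19, 2]
Extract 32: [29, 22, 19, 0, 9, 2, 32]
Extract 29: [22, 9, 19, 0, 2, 29, 32]
Extract 22: [19, 9, 2, 0, 22, 29, 32]
Extract 19: [9, 0, 2, 19, 22, 29, 32]
Extract 9: [2, 0, 9, 19, 22, 29, 32]
Extract 2: [0, 2, 9, 19, 22, 29, 32]


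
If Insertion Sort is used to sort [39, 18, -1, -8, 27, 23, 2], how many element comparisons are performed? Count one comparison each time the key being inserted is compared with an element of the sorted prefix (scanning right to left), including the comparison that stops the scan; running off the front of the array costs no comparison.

Insert 18: 39 > 18 (shift), reached front = 1 comparison(s) -> [18, 39, -1, -8, 27, 23, 2]
Insert -1: 39 > -1 (shift), 18 > -1 (shift), reached front = 2 comparison(s) -> [-1, 18, 39, -8, 27, 23, 2]
Insert -8: 39 > -8 (shift), 18 > -8 (shift), -1 > -8 (shift), reached front = 3 comparison(s) -> [-8, -1, 18, 39, 27, 23, 2]
Insert 27: 39 > 27 (shift), 18 <= 27 (stop) = 2 comparison(s) -> [-8, -1, 18, 27, 39, 23, 2]
Insert 23: 39 > 23 (shift), 27 > 23 (shift), 18 <= 23 (stop) = 3 comparison(s) -> [-8, -1, 18, 23, 27, 39, 2]
Insert 2: 39 > 2 (shift), 27 > 2 (shift), 23 > 2 (shift), 18 > 2 (shift), -1 <= 2 (stop) = 5 comparison(s) -> [-8, -1, 2, 18, 23, 27, 39]
Total comparisons: 1 + 2 + 3 + 2 + 3 + 5 = 16


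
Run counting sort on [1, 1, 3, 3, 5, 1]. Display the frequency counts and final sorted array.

Count array: [0, 3, 0, 2, 0, 1]
(count[i] = number of elements equal to i)
Cumulative count: [0, 3, 3, 5, 5, 6]
Sorted: [1, 1, 1, 3, 3, 5]


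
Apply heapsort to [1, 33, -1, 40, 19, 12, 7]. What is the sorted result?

Build heap: [40, 33, 12, 1, 19, -1, 7]
Extract 40: [33, 19, 12, 1, 7, -1, 40]
Extract 33: [19, 7, 12, 1, -1, 33, 40]
Extract 19: [12, 7, -1, 1, 19, 33, 40]
Extract 12: [7, 1, -1, 12, 19, 33, 40]
Extract 7: [1, -1, 7, 12, 19, 33, 40]
Extract 1: [-1, 1, 7, 12, 19, 33, 40]


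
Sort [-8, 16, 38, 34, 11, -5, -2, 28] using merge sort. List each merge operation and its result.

Divide and conquer:
  Merge [-8] + [16] -> [-8, 16]
  Merge [38] + [34] -> [34, 38]
  Merge [-8, 16] + [34, 38] -> [-8, 16, 34, 38]
  Merge [11] + [-5] -> [-5, 11]
  Merge [-2] + [28] -> [-2, 28]
  Merge [-5, 11] + [-2, 28] -> [-5, -2, 11, 28]
  Merge [-8, 16, 34, 38] + [-5, -2, 11, 28] -> [-8, -5, -2, 11, 16, 28, 34, 38]


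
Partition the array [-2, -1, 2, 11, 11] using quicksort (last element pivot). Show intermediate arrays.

Partition 1: pivot=11 at index 4 -> [-2, -1, 2, 11, 11]
Partition 2: pivot=11 at index 3 -> [-2, -1, 2, 11, 11]
Partition 3: pivot=2 at index 2 -> [-2, -1, 2, 11, 11]
Partition 4: pivot=-1 at index 1 -> [-2, -1, 2, 11, 11]


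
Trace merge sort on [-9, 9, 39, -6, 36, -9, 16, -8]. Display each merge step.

Divide and conquer:
  Merge [-9] + [9] -> [-9, 9]
  Merge [39] + [-6] -> [-6, 39]
  Merge [-9, 9] + [-6, 39] -> [-9, -6, 9, 39]
  Merge [36] + [-9] -> [-9, 36]
  Merge [16] + [-8] -> [-8, 16]
  Merge [-9, 36] + [-8, 16] -> [-9, -8, 16, 36]
  Merge [-9, -6, 9, 39] + [-9, -8, 16, 36] -> [-9, -9, -8, -6, 9, 16, 36, 39]


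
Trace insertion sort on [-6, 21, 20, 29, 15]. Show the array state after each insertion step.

First element -6 is already 'sorted'
Insert 21: shifted 0 elements -> [-6, 21, 20, 29, 15]
Insert 20: shifted 1 elements -> [-6, 20, 21, 29, 15]
Insert 29: shifted 0 elements -> [-6, 20, 21, 29, 15]
Insert 15: shifted 3 elements -> [-6, 15, 20, 21, 29]


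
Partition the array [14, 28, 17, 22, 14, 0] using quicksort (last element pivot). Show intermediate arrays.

Partition 1: pivot=0 at index 0 -> [0, 28, 17, 22, 14, 14]
Partition 2: pivot=14 at index 2 -> [0, 14, 14, 22, 28, 17]
Partition 3: pivot=17 at index 3 -> [0, 14, 14, 17, 28, 22]
Partition 4: pivot=22 at index 4 -> [0, 14, 14, 17, 22, 28]


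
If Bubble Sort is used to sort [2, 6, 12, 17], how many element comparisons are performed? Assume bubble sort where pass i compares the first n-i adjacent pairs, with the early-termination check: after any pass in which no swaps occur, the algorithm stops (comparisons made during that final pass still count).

Pass 1: compare adjacent pairs (0,1)..(2,3) = 3 comparison(s), 0 swap(s) -> [2, 6, 12, 17]
No swaps in this pass, so bubble sort stops here.
Total comparisons: 3 = 3


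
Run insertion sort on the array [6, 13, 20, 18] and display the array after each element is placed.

First element 6 is already 'sorted'
Insert 13: shifted 0 elements -> [6, 13, 20, 18]
Insert 20: shifted 0 elements -> [6, 13, 20, 18]
Insert 18: shifted 1 elements -> [6, 13, 18, 20]


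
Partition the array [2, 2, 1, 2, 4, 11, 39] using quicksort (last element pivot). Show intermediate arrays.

Partition 1: pivot=39 at index 6 -> [2, 2, 1, 2, 4, 11, 39]
Partition 2: pivot=11 at index 5 -> [2, 2, 1, 2, 4, 11, 39]
Partition 3: pivot=4 at index 4 -> [2, 2, 1, 2, 4, 11, 39]
Partition 4: pivot=2 at index 3 -> [2, 2, 1, 2, 4, 11, 39]
Partition 5: pivot=1 at index 0 -> [1, 2, 2, 2, 4, 11, 39]
Partition 6: pivot=2 at index 2 -> [1, 2, 2, 2, 4, 11, 39]


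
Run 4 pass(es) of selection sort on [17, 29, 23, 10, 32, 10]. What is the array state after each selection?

Pass 1: Select minimum 10 at index 3, swap -> [10, 29, 23, 17, 32, 10]
Pass 2: Select minimum 10 at index 5, swap -> [10, 10, 23, 17, 32, 29]
Pass 3: Select minimum 17 at index 3, swap -> [10, 10, 17, 23, 32, 29]
Pass 4: Select minimum 23 at index 3, swap -> [10, 10, 17, 23, 32, 29]


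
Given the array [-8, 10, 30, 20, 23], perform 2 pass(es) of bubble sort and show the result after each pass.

After pass 1: [-8, 10, 20, 23, 30] (2 swaps)
After pass 2: [-8, 10, 20, 23, 30] (0 swaps)
Total swaps: 2


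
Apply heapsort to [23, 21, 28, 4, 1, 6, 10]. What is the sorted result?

Build heap: [28, 21, 23, 4, 1, 6, 10]
Extract 28: [23, 21, 10, 4, 1, 6, 28]
Extract 23: [21, 6, 10, 4, 1, 23, 28]
Extract 21: [10, 6, 1, 4, 21, 23, 28]
Extract 10: [6, 4, 1, 10, 21, 23, 28]
Extract 6: [4, 1, 6, 10, 21, 23, 28]
Extract 4: [1, 4, 6, 10, 21, 23, 28]


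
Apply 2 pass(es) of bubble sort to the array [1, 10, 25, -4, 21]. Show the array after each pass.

After pass 1: [1, 10, -4, 21, 25] (2 swaps)
After pass 2: [1, -4, 10, 21, 25] (1 swaps)
Total swaps: 3


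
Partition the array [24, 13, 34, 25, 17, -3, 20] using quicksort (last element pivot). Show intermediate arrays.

Partition 1: pivot=20 at index 3 -> [13, 17, -3, 20, 24, 34, 25]
Partition 2: pivot=-3 at index 0 -> [-3, 17, 13, 20, 24, 34, 25]
Partition 3: pivot=13 at index 1 -> [-3, 13, 17, 20, 24, 34, 25]
Partition 4: pivot=25 at index 5 -> [-3, 13, 17, 20, 24, 25, 34]


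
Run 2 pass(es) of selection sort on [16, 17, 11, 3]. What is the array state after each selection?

Pass 1: Select minimum 3 at index 3, swap -> [3, 17, 11, 16]
Pass 2: Select minimum 11 at index 2, swap -> [3, 11, 17, 16]


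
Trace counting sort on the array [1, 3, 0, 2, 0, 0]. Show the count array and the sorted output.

Count array: [3, 1, 1, 1]
(count[i] = number of elements equal to i)
Cumulative count: [3, 4, 5, 6]
Sorted: [0, 0, 0, 1, 2, 3]


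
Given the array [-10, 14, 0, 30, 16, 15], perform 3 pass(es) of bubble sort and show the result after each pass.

After pass 1: [-10, 0, 14, 16, 15, 30] (3 swaps)
After pass 2: [-10, 0, 14, 15, 16, 30] (1 swaps)
After pass 3: [-10, 0, 14, 15, 16, 30] (0 swaps)
Total swaps: 4


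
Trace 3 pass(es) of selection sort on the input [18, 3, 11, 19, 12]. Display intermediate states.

Pass 1: Select minimum 3 at index 1, swap -> [3, 18, 11, 19, 12]
Pass 2: Select minimum 11 at index 2, swap -> [3, 11, 18, 19, 12]
Pass 3: Select minimum 12 at index 4, swap -> [3, 11, 12, 19, 18]


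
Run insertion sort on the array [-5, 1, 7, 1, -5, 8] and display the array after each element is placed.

First element -5 is already 'sorted'
Insert 1: shifted 0 elements -> [-5, 1, 7, 1, -5, 8]
Insert 7: shifted 0 elements -> [-5, 1, 7, 1, -5, 8]
Insert 1: shifted 1 elements -> [-5, 1, 1, 7, -5, 8]
Insert -5: shifted 3 elements -> [-5, -5, 1, 1, 7, 8]
Insert 8: shifted 0 elements -> [-5, -5, 1, 1, 7, 8]


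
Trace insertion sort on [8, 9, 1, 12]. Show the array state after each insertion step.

First element 8 is already 'sorted'
Insert 9: shifted 0 elements -> [8, 9, 1, 12]
Insert 1: shifted 2 elements -> [1, 8, 9, 12]
Insert 12: shifted 0 elements -> [1, 8, 9, 12]


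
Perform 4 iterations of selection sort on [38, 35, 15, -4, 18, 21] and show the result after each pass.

Pass 1: Select minimum -4 at index 3, swap -> [-4, 35, 15, 38, 18, 21]
Pass 2: Select minimum 15 at index 2, swap -> [-4, 15, 35, 38, 18, 21]
Pass 3: Select minimum 18 at index 4, swap -> [-4, 15, 18, 38, 35, 21]
Pass 4: Select minimum 21 at index 5, swap -> [-4, 15, 18, 21, 35, 38]


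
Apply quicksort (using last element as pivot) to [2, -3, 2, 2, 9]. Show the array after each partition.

Partition 1: pivot=9 at index 4 -> [2, -3, 2, 2, 9]
Partition 2: pivot=2 at index 3 -> [2, -3, 2, 2, 9]
Partition 3: pivot=2 at index 2 -> [2, -3, 2, 2, 9]
Partition 4: pivot=-3 at index 0 -> [-3, 2, 2, 2, 9]


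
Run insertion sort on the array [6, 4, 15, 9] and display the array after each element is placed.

First element 6 is already 'sorted'
Insert 4: shifted 1 elements -> [4, 6, 15, 9]
Insert 15: shifted 0 elements -> [4, 6, 15, 9]
Insert 9: shifted 1 elements -> [4, 6, 9, 15]


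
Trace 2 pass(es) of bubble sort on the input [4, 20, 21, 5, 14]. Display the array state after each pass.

After pass 1: [4, 20, 5, 14, 21] (2 swaps)
After pass 2: [4, 5, 14, 20, 21] (2 swaps)
Total swaps: 4


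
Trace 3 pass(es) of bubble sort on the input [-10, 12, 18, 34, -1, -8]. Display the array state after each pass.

After pass 1: [-10, 12, 18, -1, -8, 34] (2 swaps)
After pass 2: [-10, 12, -1, -8, 18, 34] (2 swaps)
After pass 3: [-10, -1, -8, 12, 18, 34] (2 swaps)
Total swaps: 6


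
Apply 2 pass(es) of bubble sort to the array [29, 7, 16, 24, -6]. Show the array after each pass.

After pass 1: [7, 16, 24, -6, 29] (4 swaps)
After pass 2: [7, 16, -6, 24, 29] (1 swaps)
Total swaps: 5


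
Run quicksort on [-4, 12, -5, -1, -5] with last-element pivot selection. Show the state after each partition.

Partition 1: pivot=-5 at index 1 -> [-5, -5, -4, -1, 12]
Partition 2: pivot=12 at index 4 -> [-5, -5, -4, -1, 12]
Partition 3: pivot=-1 at index 3 -> [-5, -5, -4, -1, 12]


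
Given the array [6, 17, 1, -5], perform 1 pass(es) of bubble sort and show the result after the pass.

After pass 1: [6, 1, -5, 17] (2 swaps)
Total swaps: 2


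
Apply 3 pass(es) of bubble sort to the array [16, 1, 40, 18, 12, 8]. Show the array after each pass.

After pass 1: [1, 16, 18, 12, 8, 40] (4 swaps)
After pass 2: [1, 16, 12, 8, 18, 40] (2 swaps)
After pass 3: [1, 12, 8, 16, 18, 40] (2 swaps)
Total swaps: 8


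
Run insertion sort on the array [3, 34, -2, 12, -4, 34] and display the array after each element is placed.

First element 3 is already 'sorted'
Insert 34: shifted 0 elements -> [3, 34, -2, 12, -4, 34]
Insert -2: shifted 2 elements -> [-2, 3, 34, 12, -4, 34]
Insert 12: shifted 1 elements -> [-2, 3, 12, 34, -4, 34]
Insert -4: shifted 4 elements -> [-4, -2, 3, 12, 34, 34]
Insert 34: shifted 0 elements -> [-4, -2, 3, 12, 34, 34]


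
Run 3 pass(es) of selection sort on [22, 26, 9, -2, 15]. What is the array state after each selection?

Pass 1: Select minimum -2 at index 3, swap -> [-2, 26, 9, 22, 15]
Pass 2: Select minimum 9 at index 2, swap -> [-2, 9, 26, 22, 15]
Pass 3: Select minimum 15 at index 4, swap -> [-2, 9, 15, 22, 26]


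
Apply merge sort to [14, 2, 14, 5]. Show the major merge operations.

Divide and conquer:
  Merge [14] + [2] -> [2, 14]
  Merge [14] + [5] -> [5, 14]
  Merge [2, 14] + [5, 14] -> [2, 5, 14, 14]


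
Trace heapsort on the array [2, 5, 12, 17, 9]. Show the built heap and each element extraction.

Build heap: [17, 9, 12, 5, 2]
Extract 17: [12, 9, 2, 5, 17]
Extract 12: [9, 5, 2, 12, 17]
Extract 9: [5, 2, 9, 12, 17]
Extract 5: [2, 5, 9, 12, 17]


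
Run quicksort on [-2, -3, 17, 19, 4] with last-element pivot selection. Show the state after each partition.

Partition 1: pivot=4 at index 2 -> [-2, -3, 4, 19, 17]
Partition 2: pivot=-3 at index 0 -> [-3, -2, 4, 19, 17]
Partition 3: pivot=17 at index 3 -> [-3, -2, 4, 17, 19]


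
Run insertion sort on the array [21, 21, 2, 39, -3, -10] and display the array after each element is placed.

First element 21 is already 'sorted'
Insert 21: shifted 0 elements -> [21, 21, 2, 39, -3, -10]
Insert 2: shifted 2 elements -> [2, 21, 21, 39, -3, -10]
Insert 39: shifted 0 elements -> [2, 21, 21, 39, -3, -10]
Insert -3: shifted 4 elements -> [-3, 2, 21, 21, 39, -10]
Insert -10: shifted 5 elements -> [-10, -3, 2, 21, 21, 39]


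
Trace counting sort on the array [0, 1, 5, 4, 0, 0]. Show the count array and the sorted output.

Count array: [3, 1, 0, 0, 1, 1]
(count[i] = number of elements equal to i)
Cumulative count: [3, 4, 4, 4, 5, 6]
Sorted: [0, 0, 0, 1, 4, 5]


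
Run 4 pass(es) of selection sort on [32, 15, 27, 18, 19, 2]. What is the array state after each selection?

Pass 1: Select minimum 2 at index 5, swap -> [2, 15, 27, 18, 19, 32]
Pass 2: Select minimum 15 at index 1, swap -> [2, 15, 27, 18, 19, 32]
Pass 3: Select minimum 18 at index 3, swap -> [2, 15, 18, 27, 19, 32]
Pass 4: Select minimum 19 at index 4, swap -> [2, 15, 18, 19, 27, 32]


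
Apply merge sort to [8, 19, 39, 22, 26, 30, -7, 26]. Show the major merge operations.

Divide and conquer:
  Merge [8] + [19] -> [8, 19]
  Merge [39] + [22] -> [22, 39]
  Merge [8, 19] + [22, 39] -> [8, 19, 22, 39]
  Merge [26] + [30] -> [26, 30]
  Merge [-7] + [26] -> [-7, 26]
  Merge [26, 30] + [-7, 26] -> [-7, 26, 26, 30]
  Merge [8, 19, 22, 39] + [-7, 26, 26, 30] -> [-7, 8, 19, 22, 26, 26, 30, 39]


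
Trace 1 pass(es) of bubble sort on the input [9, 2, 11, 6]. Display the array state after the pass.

After pass 1: [2, 9, 6, 11] (2 swaps)
Total swaps: 2


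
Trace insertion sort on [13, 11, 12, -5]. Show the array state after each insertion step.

First element 13 is already 'sorted'
Insert 11: shifted 1 elements -> [11, 13, 12, -5]
Insert 12: shifted 1 elements -> [11, 12, 13, -5]
Insert -5: shifted 3 elements -> [-5, 11, 12, 13]


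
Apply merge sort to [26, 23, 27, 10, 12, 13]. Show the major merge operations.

Divide and conquer:
  Merge [23] + [27] -> [23, 27]
  Merge [26] + [23, 27] -> [23, 26, 27]
  Merge [12] + [13] -> [12, 13]
  Merge [10] + [12, 13] -> [10, 12, 13]
  Merge [23, 26, 27] + [10, 12, 13] -> [10, 12, 13, 23, 26, 27]


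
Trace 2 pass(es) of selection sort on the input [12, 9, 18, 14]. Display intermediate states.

Pass 1: Select minimum 9 at index 1, swap -> [9, 12, 18, 14]
Pass 2: Select minimum 12 at index 1, swap -> [9, 12, 18, 14]


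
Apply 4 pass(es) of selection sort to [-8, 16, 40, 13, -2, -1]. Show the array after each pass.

Pass 1: Select minimum -8 at index 0, swap -> [-8, 16, 40, 13, -2, -1]
Pass 2: Select minimum -2 at index 4, swap -> [-8, -2, 40, 13, 16, -1]
Pass 3: Select minimum -1 at index 5, swap -> [-8, -2, -1, 13, 16, 40]
Pass 4: Select minimum 13 at index 3, swap -> [-8, -2, -1, 13, 16, 40]


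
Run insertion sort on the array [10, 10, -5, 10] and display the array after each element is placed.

First element 10 is already 'sorted'
Insert 10: shifted 0 elements -> [10, 10, -5, 10]
Insert -5: shifted 2 elements -> [-5, 10, 10, 10]
Insert 10: shifted 0 elements -> [-5, 10, 10, 10]


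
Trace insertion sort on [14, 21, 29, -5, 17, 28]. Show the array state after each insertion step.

First element 14 is already 'sorted'
Insert 21: shifted 0 elements -> [14, 21, 29, -5, 17, 28]
Insert 29: shifted 0 elements -> [14, 21, 29, -5, 17, 28]
Insert -5: shifted 3 elements -> [-5, 14, 21, 29, 17, 28]
Insert 17: shifted 2 elements -> [-5, 14, 17, 21, 29, 28]
Insert 28: shifted 1 elements -> [-5, 14, 17, 21, 28, 29]


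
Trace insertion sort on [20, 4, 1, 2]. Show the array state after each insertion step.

First element 20 is already 'sorted'
Insert 4: shifted 1 elements -> [4, 20, 1, 2]
Insert 1: shifted 2 elements -> [1, 4, 20, 2]
Insert 2: shifted 2 elements -> [1, 2, 4, 20]


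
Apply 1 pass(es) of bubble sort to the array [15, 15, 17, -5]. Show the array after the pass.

After pass 1: [15, 15, -5, 17] (1 swaps)
Total swaps: 1


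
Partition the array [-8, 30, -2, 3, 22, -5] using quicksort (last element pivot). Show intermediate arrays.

Partition 1: pivot=-5 at index 1 -> [-8, -5, -2, 3, 22, 30]
Partition 2: pivot=30 at index 5 -> [-8, -5, -2, 3, 22, 30]
Partition 3: pivot=22 at index 4 -> [-8, -5, -2, 3, 22, 30]
Partition 4: pivot=3 at index 3 -> [-8, -5, -2, 3, 22, 30]


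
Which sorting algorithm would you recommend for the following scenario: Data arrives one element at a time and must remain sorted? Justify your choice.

Best choice: Insertion sort
Reason: Insertion sort naturally handles online/streaming input by inserting each new element into sorted position


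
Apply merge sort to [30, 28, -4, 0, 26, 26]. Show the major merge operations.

Divide and conquer:
  Merge [28] + [-4] -> [-4, 28]
  Merge [30] + [-4, 28] -> [-4, 28, 30]
  Merge [26] + [26] -> [26, 26]
  Merge [0] + [26, 26] -> [0, 26, 26]
  Merge [-4, 28, 30] + [0, 26, 26] -> [-4, 0, 26, 26, 28, 30]


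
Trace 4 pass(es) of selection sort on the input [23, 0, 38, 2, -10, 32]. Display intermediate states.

Pass 1: Select minimum -10 at index 4, swap -> [-10, 0, 38, 2, 23, 32]
Pass 2: Select minimum 0 at index 1, swap -> [-10, 0, 38, 2, 23, 32]
Pass 3: Select minimum 2 at index 3, swap -> [-10, 0, 2, 38, 23, 32]
Pass 4: Select minimum 23 at index 4, swap -> [-10, 0, 2, 23, 38, 32]


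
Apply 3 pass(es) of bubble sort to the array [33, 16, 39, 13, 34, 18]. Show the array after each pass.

After pass 1: [16, 33, 13, 34, 18, 39] (4 swaps)
After pass 2: [16, 13, 33, 18, 34, 39] (2 swaps)
After pass 3: [13, 16, 18, 33, 34, 39] (2 swaps)
Total swaps: 8


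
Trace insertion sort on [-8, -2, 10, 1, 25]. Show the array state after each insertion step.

First element -8 is already 'sorted'
Insert -2: shifted 0 elements -> [-8, -2, 10, 1, 25]
Insert 10: shifted 0 elements -> [-8, -2, 10, 1, 25]
Insert 1: shifted 1 elements -> [-8, -2, 1, 10, 25]
Insert 25: shifted 0 elements -> [-8, -2, 1, 10, 25]


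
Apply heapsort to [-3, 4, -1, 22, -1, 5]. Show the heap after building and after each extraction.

Build heap: [22, 4, 5, -3, -1, -1]
Extract 22: [5, 4, -1, -3, -1, 22]
Extract 5: [4, -1, -1, -3, 5, 22]
Extract 4: [-1, -3, -1, 4, 5, 22]
Extract -1: [-1, -3, -1, 4, 5, 22]
Extract -1: [-3, -1, -1, 4, 5, 22]


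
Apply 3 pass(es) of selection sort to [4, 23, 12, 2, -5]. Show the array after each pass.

Pass 1: Select minimum -5 at index 4, swap -> [-5, 23, 12, 2, 4]
Pass 2: Select minimum 2 at index 3, swap -> [-5, 2, 12, 23, 4]
Pass 3: Select minimum 4 at index 4, swap -> [-5, 2, 4, 23, 12]


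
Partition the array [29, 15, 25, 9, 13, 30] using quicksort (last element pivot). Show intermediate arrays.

Partition 1: pivot=30 at index 5 -> [29, 15, 25, 9, 13, 30]
Partition 2: pivot=13 at index 1 -> [9, 13, 25, 29, 15, 30]
Partition 3: pivot=15 at index 2 -> [9, 13, 15, 29, 25, 30]
Partition 4: pivot=25 at index 3 -> [9, 13, 15, 25, 29, 30]


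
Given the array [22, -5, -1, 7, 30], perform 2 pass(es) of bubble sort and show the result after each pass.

After pass 1: [-5, -1, 7, 22, 30] (3 swaps)
After pass 2: [-5, -1, 7, 22, 30] (0 swaps)
Total swaps: 3


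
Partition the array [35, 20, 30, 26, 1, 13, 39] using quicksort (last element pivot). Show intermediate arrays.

Partition 1: pivot=39 at index 6 -> [35, 20, 30, 26, 1, 13, 39]
Partition 2: pivot=13 at index 1 -> [1, 13, 30, 26, 35, 20, 39]
Partition 3: pivot=20 at index 2 -> [1, 13, 20, 26, 35, 30, 39]
Partition 4: pivot=30 at index 4 -> [1, 13, 20, 26, 30, 35, 39]


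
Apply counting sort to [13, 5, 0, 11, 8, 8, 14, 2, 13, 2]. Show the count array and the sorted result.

Count array: [1, 0, 2, 0, 0, 1, 0, 0, 2, 0, 0, 1, 0, 2, 1]
(count[i] = number of elements equal to i)
Cumulative count: [1, 1, 3, 3, 3, 4, 4, 4, 6, 6, 6, 7, 7, 9, 10]
Sorted: [0, 2, 2, 5, 8, 8, 11, 13, 13, 14]


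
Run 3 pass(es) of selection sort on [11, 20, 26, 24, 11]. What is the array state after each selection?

Pass 1: Select minimum 11 at index 0, swap -> [11, 20, 26, 24, 11]
Pass 2: Select minimum 11 at index 4, swap -> [11, 11, 26, 24, 20]
Pass 3: Select minimum 20 at index 4, swap -> [11, 11, 20, 24, 26]


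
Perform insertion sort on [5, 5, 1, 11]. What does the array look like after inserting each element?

First element 5 is already 'sorted'
Insert 5: shifted 0 elements -> [5, 5, 1, 11]
Insert 1: shifted 2 elements -> [1, 5, 5, 11]
Insert 11: shifted 0 elements -> [1, 5, 5, 11]


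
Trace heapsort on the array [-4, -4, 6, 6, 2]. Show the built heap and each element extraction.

Build heap: [6, 2, 6, -4, -4]
Extract 6: [6, 2, -4, -4, 6]
Extract 6: [2, -4, -4, 6, 6]
Extract 2: [-4, -4, 2, 6, 6]
Extract -4: [-4, -4, 2, 6, 6]


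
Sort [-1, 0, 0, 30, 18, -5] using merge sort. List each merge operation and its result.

Divide and conquer:
  Merge [0] + [0] -> [0, 0]
  Merge [-1] + [0, 0] -> [-1, 0, 0]
  Merge [18] + [-5] -> [-5, 18]
  Merge [30] + [-5, 18] -> [-5, 18, 30]
  Merge [-1, 0, 0] + [-5, 18, 30] -> [-5, -1, 0, 0, 18, 30]


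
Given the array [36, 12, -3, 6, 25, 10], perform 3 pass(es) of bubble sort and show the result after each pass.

After pass 1: [12, -3, 6, 25, 10, 36] (5 swaps)
After pass 2: [-3, 6, 12, 10, 25, 36] (3 swaps)
After pass 3: [-3, 6, 10, 12, 25, 36] (1 swaps)
Total swaps: 9


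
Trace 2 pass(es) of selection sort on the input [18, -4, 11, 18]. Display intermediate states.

Pass 1: Select minimum -4 at index 1, swap -> [-4, 18, 11, 18]
Pass 2: Select minimum 11 at index 2, swap -> [-4, 11, 18, 18]


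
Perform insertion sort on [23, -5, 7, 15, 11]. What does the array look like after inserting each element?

First element 23 is already 'sorted'
Insert -5: shifted 1 elements -> [-5, 23, 7, 15, 11]
Insert 7: shifted 1 elements -> [-5, 7, 23, 15, 11]
Insert 15: shifted 1 elements -> [-5, 7, 15, 23, 11]
Insert 11: shifted 2 elements -> [-5, 7, 11, 15, 23]


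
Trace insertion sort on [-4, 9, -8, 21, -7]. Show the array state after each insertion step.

First element -4 is already 'sorted'
Insert 9: shifted 0 elements -> [-4, 9, -8, 21, -7]
Insert -8: shifted 2 elements -> [-8, -4, 9, 21, -7]
Insert 21: shifted 0 elements -> [-8, -4, 9, 21, -7]
Insert -7: shifted 3 elements -> [-8, -7, -4, 9, 21]


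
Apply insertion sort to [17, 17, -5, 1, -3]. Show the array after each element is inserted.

First element 17 is already 'sorted'
Insert 17: shifted 0 elements -> [17, 17, -5, 1, -3]
Insert -5: shifted 2 elements -> [-5, 17, 17, 1, -3]
Insert 1: shifted 2 elements -> [-5, 1, 17, 17, -3]
Insert -3: shifted 3 elements -> [-5, -3, 1, 17, 17]


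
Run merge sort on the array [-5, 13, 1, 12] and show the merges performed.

Divide and conquer:
  Merge [-5] + [13] -> [-5, 13]
  Merge [1] + [12] -> [1, 12]
  Merge [-5, 13] + [1, 12] -> [-5, 1, 12, 13]


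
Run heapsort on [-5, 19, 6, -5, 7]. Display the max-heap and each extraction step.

Build heap: [19, 7, 6, -5, -5]
Extract 19: [7, -5, 6, -5, 19]
Extract 7: [6, -5, -5, 7, 19]
Extract 6: [-5, -5, 6, 7, 19]
Extract -5: [-5, -5, 6, 7, 19]


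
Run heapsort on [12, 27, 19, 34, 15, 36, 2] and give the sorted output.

Build heap: [36, 34, 19, 27, 15, 12, 2]
Extract 36: [34, 27, 19, 2, 15, 12, 36]
Extract 34: [27, 15, 19, 2, 12, 34, 36]
Extract 27: [19, 15, 12, 2, 27, 34, 36]
Extract 19: [15, 2, 12, 19, 27, 34, 36]
Extract 15: [12, 2, 15, 19, 27, 34, 36]
Extract 12: [2, 12, 15, 19, 27, 34, 36]


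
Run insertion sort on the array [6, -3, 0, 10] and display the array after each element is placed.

First element 6 is already 'sorted'
Insert -3: shifted 1 elements -> [-3, 6, 0, 10]
Insert 0: shifted 1 elements -> [-3, 0, 6, 10]
Insert 10: shifted 0 elements -> [-3, 0, 6, 10]


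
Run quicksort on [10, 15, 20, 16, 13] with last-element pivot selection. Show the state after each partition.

Partition 1: pivot=13 at index 1 -> [10, 13, 20, 16, 15]
Partition 2: pivot=15 at index 2 -> [10, 13, 15, 16, 20]
Partition 3: pivot=20 at index 4 -> [10, 13, 15, 16, 20]


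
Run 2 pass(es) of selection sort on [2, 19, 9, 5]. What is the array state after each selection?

Pass 1: Select minimum 2 at index 0, swap -> [2, 19, 9, 5]
Pass 2: Select minimum 5 at index 3, swap -> [2, 5, 9, 19]


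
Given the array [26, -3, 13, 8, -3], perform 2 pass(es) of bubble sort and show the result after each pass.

After pass 1: [-3, 13, 8, -3, 26] (4 swaps)
After pass 2: [-3, 8, -3, 13, 26] (2 swaps)
Total swaps: 6


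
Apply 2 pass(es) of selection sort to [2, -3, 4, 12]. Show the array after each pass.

Pass 1: Select minimum -3 at index 1, swap -> [-3, 2, 4, 12]
Pass 2: Select minimum 2 at index 1, swap -> [-3, 2, 4, 12]


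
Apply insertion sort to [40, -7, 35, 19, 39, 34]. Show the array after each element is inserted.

First element 40 is already 'sorted'
Insert -7: shifted 1 elements -> [-7, 40, 35, 19, 39, 34]
Insert 35: shifted 1 elements -> [-7, 35, 40, 19, 39, 34]
Insert 19: shifted 2 elements -> [-7, 19, 35, 40, 39, 34]
Insert 39: shifted 1 elements -> [-7, 19, 35, 39, 40, 34]
Insert 34: shifted 3 elements -> [-7, 19, 34, 35, 39, 40]


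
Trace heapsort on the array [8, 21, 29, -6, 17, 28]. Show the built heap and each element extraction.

Build heap: [29, 21, 28, -6, 17, 8]
Extract 29: [28, 21, 8, -6, 17, 29]
Extract 28: [21, 17, 8, -6, 28, 29]
Extract 21: [17, -6, 8, 21, 28, 29]
Extract 17: [8, -6, 17, 21, 28, 29]
Extract 8: [-6, 8, 17, 21, 28, 29]


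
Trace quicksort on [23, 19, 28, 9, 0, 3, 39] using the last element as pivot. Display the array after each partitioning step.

Partition 1: pivot=39 at index 6 -> [23, 19, 28, 9, 0, 3, 39]
Partition 2: pivot=3 at index 1 -> [0, 3, 28, 9, 23, 19, 39]
Partition 3: pivot=19 at index 3 -> [0, 3, 9, 19, 23, 28, 39]
Partition 4: pivot=28 at index 5 -> [0, 3, 9, 19, 23, 28, 39]


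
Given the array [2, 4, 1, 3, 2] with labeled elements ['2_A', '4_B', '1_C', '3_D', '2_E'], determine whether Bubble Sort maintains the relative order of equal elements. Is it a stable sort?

Trace Bubble Sort on the labeled array (the key is the number; the letter only tracks identity):
  After pass 1: [2_A, 1_C, 3_D, 2_E, 4_B]
  After pass 2: [1_C, 2_A, 2_E, 3_D, 4_B]
  After pass 3: [1_C, 2_A, 2_E, 3_D, 4_B] (no swaps, done)
Final order: [1_C, 2_A, 2_E, 3_D, 4_B]
Equal keys:
  value 2: originally 2_A, 2_E; after sorting 2_A, 2_E -> order preserved
All equal keys kept their original relative order. Bubble Sort is stable: it only swaps adjacent elements when the left one is strictly greater, so equal keys never move past each other.
Answer: Stable


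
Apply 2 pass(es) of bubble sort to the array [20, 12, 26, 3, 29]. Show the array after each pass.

After pass 1: [12, 20, 3, 26, 29] (2 swaps)
After pass 2: [12, 3, 20, 26, 29] (1 swaps)
Total swaps: 3


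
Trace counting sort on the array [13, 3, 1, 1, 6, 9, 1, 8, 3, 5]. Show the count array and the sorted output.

Count array: [0, 3, 0, 2, 0, 1, 1, 0, 1, 1, 0, 0, 0, 1]
(count[i] = number of elements equal to i)
Cumulative count: [0, 3, 3, 5, 5, 6, 7, 7, 8, 9, 9, 9, 9, 10]
Sorted: [1, 1, 1, 3, 3, 5, 6, 8, 9, 13]


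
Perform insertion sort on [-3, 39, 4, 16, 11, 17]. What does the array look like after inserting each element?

First element -3 is already 'sorted'
Insert 39: shifted 0 elements -> [-3, 39, 4, 16, 11, 17]
Insert 4: shifted 1 elements -> [-3, 4, 39, 16, 11, 17]
Insert 16: shifted 1 elements -> [-3, 4, 16, 39, 11, 17]
Insert 11: shifted 2 elements -> [-3, 4, 11, 16, 39, 17]
Insert 17: shifted 1 elements -> [-3, 4, 11, 16, 17, 39]


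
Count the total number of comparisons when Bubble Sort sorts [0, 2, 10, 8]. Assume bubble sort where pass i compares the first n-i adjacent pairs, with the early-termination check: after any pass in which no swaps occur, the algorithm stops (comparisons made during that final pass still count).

Pass 1: compare adjacent pairs (0,1)..(2,3) = 3 comparison(s), 1 swap(s) -> [0, 2, 8, 10]
Pass 2: compare adjacent pairs (0,1)..(1,2) = 2 comparison(s), 0 swap(s) -> [0, 2, 8, 10]
No swaps in this pass, so bubble sort stops here.
Total comparisons: 3 + 2 = 5


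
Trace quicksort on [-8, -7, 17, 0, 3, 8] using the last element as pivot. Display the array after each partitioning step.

Partition 1: pivot=8 at index 4 -> [-8, -7, 0, 3, 8, 17]
Partition 2: pivot=3 at index 3 -> [-8, -7, 0, 3, 8, 17]
Partition 3: pivot=0 at index 2 -> [-8, -7, 0, 3, 8, 17]
Partition 4: pivot=-7 at index 1 -> [-8, -7, 0, 3, 8, 17]


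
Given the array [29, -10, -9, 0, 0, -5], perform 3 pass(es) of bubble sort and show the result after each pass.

After pass 1: [-10, -9, 0, 0, -5, 29] (5 swaps)
After pass 2: [-10, -9, 0, -5, 0, 29] (1 swaps)
After pass 3: [-10, -9, -5, 0, 0, 29] (1 swaps)
Total swaps: 7


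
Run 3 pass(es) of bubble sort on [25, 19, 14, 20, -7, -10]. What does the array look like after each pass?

After pass 1: [19, 14, 20, -7, -10, 25] (5 swaps)
After pass 2: [14, 19, -7, -10, 20, 25] (3 swaps)
After pass 3: [14, -7, -10, 19, 20, 25] (2 swaps)
Total swaps: 10


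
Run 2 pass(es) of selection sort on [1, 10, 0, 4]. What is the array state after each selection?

Pass 1: Select minimum 0 at index 2, swap -> [0, 10, 1, 4]
Pass 2: Select minimum 1 at index 2, swap -> [0, 1, 10, 4]


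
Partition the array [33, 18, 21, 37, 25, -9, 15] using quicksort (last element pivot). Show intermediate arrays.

Partition 1: pivot=15 at index 1 -> [-9, 15, 21, 37, 25, 33, 18]
Partition 2: pivot=18 at index 2 -> [-9, 15, 18, 37, 25, 33, 21]
Partition 3: pivot=21 at index 3 -> [-9, 15, 18, 21, 25, 33, 37]
Partition 4: pivot=37 at index 6 -> [-9, 15, 18, 21, 25, 33, 37]
Partition 5: pivot=33 at index 5 -> [-9, 15, 18, 21, 25, 33, 37]


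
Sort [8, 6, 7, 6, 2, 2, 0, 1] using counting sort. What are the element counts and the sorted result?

Count array: [1, 1, 2, 0, 0, 0, 2, 1, 1]
(count[i] = number of elements equal to i)
Cumulative count: [1, 2, 4, 4, 4, 4, 6, 7, 8]
Sorted: [0, 1, 2, 2, 6, 6, 7, 8]


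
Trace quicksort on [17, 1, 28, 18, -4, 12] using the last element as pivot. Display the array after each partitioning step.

Partition 1: pivot=12 at index 2 -> [1, -4, 12, 18, 17, 28]
Partition 2: pivot=-4 at index 0 -> [-4, 1, 12, 18, 17, 28]
Partition 3: pivot=28 at index 5 -> [-4, 1, 12, 18, 17, 28]
Partition 4: pivot=17 at index 3 -> [-4, 1, 12, 17, 18, 28]


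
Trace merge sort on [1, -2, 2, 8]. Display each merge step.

Divide and conquer:
  Merge [1] + [-2] -> [-2, 1]
  Merge [2] + [8] -> [2, 8]
  Merge [-2, 1] + [2, 8] -> [-2, 1, 2, 8]


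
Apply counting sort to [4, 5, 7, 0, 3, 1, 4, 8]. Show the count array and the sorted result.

Count array: [1, 1, 0, 1, 2, 1, 0, 1, 1]
(count[i] = number of elements equal to i)
Cumulative count: [1, 2, 2, 3, 5, 6, 6, 7, 8]
Sorted: [0, 1, 3, 4, 4, 5, 7, 8]


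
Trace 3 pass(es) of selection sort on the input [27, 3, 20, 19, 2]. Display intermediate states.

Pass 1: Select minimum 2 at index 4, swap -> [2, 3, 20, 19, 27]
Pass 2: Select minimum 3 at index 1, swap -> [2, 3, 20, 19, 27]
Pass 3: Select minimum 19 at index 3, swap -> [2, 3, 19, 20, 27]


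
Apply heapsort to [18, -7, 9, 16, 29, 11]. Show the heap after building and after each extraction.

Build heap: [29, 18, 11, 16, -7, 9]
Extract 29: [18, 16, 11, 9, -7, 29]
Extract 18: [16, 9, 11, -7, 18, 29]
Extract 16: [11, 9, -7, 16, 18, 29]
Extract 11: [9, -7, 11, 16, 18, 29]
Extract 9: [-7, 9, 11, 16, 18, 29]


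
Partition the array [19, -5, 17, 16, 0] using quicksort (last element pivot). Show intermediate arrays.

Partition 1: pivot=0 at index 1 -> [-5, 0, 17, 16, 19]
Partition 2: pivot=19 at index 4 -> [-5, 0, 17, 16, 19]
Partition 3: pivot=16 at index 2 -> [-5, 0, 16, 17, 19]


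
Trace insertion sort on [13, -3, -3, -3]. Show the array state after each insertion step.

First element 13 is already 'sorted'
Insert -3: shifted 1 elements -> [-3, 13, -3, -3]
Insert -3: shifted 1 elements -> [-3, -3, 13, -3]
Insert -3: shifted 1 elements -> [-3, -3, -3, 13]
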